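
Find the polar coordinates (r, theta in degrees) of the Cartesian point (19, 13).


r = sqrt(19^2 + 13^2) = 23.0217
theta = atan2(13, 19) = 34.3803 degrees

r = 23.0217, theta = 34.3803 degrees


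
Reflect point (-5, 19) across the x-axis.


Reflection across x-axis: (x, y) -> (x, -y)
(-5, 19) -> (-5, -19)

(-5, -19)


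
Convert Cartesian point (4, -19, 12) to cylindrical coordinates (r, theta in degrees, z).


r = sqrt(4^2 + (-19)^2) = 19.4165
theta = atan2(-19, 4) = 281.8887 deg
z = 12

r = 19.4165, theta = 281.8887 deg, z = 12


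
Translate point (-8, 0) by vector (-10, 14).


Translation: (x+dx, y+dy) = (-8+-10, 0+14) = (-18, 14)

(-18, 14)


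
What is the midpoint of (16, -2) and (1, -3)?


Midpoint = ((16+1)/2, (-2+-3)/2) = (8.5, -2.5)

(8.5, -2.5)


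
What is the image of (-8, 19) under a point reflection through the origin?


Reflection through origin: (x, y) -> (-x, -y)
(-8, 19) -> (8, -19)

(8, -19)


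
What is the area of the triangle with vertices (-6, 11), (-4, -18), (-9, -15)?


Area = |x1(y2-y3) + x2(y3-y1) + x3(y1-y2)| / 2
= |-6*(-18--15) + -4*(-15-11) + -9*(11--18)| / 2
= 69.5

69.5


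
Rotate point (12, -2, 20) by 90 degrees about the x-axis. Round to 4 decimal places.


x' = 12
y' = -2*cos(90) - 20*sin(90) = -20
z' = -2*sin(90) + 20*cos(90) = -2

(12, -20, -2)


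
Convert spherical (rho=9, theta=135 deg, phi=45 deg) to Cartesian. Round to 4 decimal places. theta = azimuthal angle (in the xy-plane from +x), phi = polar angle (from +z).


x = 9 * sin(45) * cos(135) = -4.5
y = 9 * sin(45) * sin(135) = 4.5
z = 9 * cos(45) = 6.364

(-4.5, 4.5, 6.364)


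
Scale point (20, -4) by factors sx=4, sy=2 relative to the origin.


Scaling: (x*sx, y*sy) = (20*4, -4*2) = (80, -8)

(80, -8)


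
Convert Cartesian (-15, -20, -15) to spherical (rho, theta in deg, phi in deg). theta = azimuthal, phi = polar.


rho = sqrt((-15)^2 + (-20)^2 + (-15)^2) = 29.1548
theta = atan2(-20, -15) = 233.1301 deg
phi = acos(-15/29.1548) = 120.9638 deg

rho = 29.1548, theta = 233.1301 deg, phi = 120.9638 deg


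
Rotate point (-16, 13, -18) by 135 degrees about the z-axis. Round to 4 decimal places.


x' = -16*cos(135) - 13*sin(135) = 2.1213
y' = -16*sin(135) + 13*cos(135) = -20.5061
z' = -18

(2.1213, -20.5061, -18)


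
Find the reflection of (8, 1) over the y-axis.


Reflection across y-axis: (x, y) -> (-x, y)
(8, 1) -> (-8, 1)

(-8, 1)


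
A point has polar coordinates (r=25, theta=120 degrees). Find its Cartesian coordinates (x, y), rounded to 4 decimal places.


x = 25 * cos(120) = -12.5
y = 25 * sin(120) = 21.6506

(-12.5, 21.6506)


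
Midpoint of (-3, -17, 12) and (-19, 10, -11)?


Midpoint = ((-3+-19)/2, (-17+10)/2, (12+-11)/2) = (-11, -3.5, 0.5)

(-11, -3.5, 0.5)


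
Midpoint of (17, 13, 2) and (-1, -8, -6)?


Midpoint = ((17+-1)/2, (13+-8)/2, (2+-6)/2) = (8, 2.5, -2)

(8, 2.5, -2)


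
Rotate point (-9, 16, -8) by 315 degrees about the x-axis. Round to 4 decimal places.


x' = -9
y' = 16*cos(315) - -8*sin(315) = 5.6569
z' = 16*sin(315) + -8*cos(315) = -16.9706

(-9, 5.6569, -16.9706)


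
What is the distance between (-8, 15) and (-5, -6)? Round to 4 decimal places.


d = sqrt((-5--8)^2 + (-6-15)^2) = 21.2132

21.2132


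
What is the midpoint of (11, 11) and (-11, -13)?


Midpoint = ((11+-11)/2, (11+-13)/2) = (0, -1)

(0, -1)


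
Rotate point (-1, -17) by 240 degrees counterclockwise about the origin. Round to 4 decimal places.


x' = -1*cos(240) - -17*sin(240) = -14.2224
y' = -1*sin(240) + -17*cos(240) = 9.366

(-14.2224, 9.366)


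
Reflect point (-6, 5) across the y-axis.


Reflection across y-axis: (x, y) -> (-x, y)
(-6, 5) -> (6, 5)

(6, 5)


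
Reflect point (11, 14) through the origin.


Reflection through origin: (x, y) -> (-x, -y)
(11, 14) -> (-11, -14)

(-11, -14)


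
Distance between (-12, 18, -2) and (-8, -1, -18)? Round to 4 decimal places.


d = sqrt((-8--12)^2 + (-1-18)^2 + (-18--2)^2) = 25.1595

25.1595


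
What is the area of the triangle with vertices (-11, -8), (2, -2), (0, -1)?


Area = |x1(y2-y3) + x2(y3-y1) + x3(y1-y2)| / 2
= |-11*(-2--1) + 2*(-1--8) + 0*(-8--2)| / 2
= 12.5

12.5


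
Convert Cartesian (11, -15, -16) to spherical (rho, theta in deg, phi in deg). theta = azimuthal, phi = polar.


rho = sqrt(11^2 + (-15)^2 + (-16)^2) = 24.5357
theta = atan2(-15, 11) = 306.2538 deg
phi = acos(-16/24.5357) = 130.701 deg

rho = 24.5357, theta = 306.2538 deg, phi = 130.701 deg


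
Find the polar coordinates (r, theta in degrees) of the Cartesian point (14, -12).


r = sqrt(14^2 + (-12)^2) = 18.4391
theta = atan2(-12, 14) = 319.3987 degrees

r = 18.4391, theta = 319.3987 degrees


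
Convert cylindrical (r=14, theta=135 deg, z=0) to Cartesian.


x = 14 * cos(135) = -9.8995
y = 14 * sin(135) = 9.8995
z = 0

(-9.8995, 9.8995, 0)


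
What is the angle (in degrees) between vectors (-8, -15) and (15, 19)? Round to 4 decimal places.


dot = -8*15 + -15*19 = -405
|u| = 17, |v| = 24.2074
cos(angle) = -0.9841
angle = 169.7823 degrees

169.7823 degrees


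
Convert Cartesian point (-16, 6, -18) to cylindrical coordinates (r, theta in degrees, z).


r = sqrt((-16)^2 + 6^2) = 17.088
theta = atan2(6, -16) = 159.444 deg
z = -18

r = 17.088, theta = 159.444 deg, z = -18


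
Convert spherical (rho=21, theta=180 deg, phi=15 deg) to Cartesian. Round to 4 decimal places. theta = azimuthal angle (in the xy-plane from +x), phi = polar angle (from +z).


x = 21 * sin(15) * cos(180) = -5.4352
y = 21 * sin(15) * sin(180) = 0
z = 21 * cos(15) = 20.2844

(-5.4352, 0, 20.2844)


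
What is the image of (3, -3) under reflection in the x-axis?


Reflection across x-axis: (x, y) -> (x, -y)
(3, -3) -> (3, 3)

(3, 3)


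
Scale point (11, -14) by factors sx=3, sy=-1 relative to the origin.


Scaling: (x*sx, y*sy) = (11*3, -14*-1) = (33, 14)

(33, 14)


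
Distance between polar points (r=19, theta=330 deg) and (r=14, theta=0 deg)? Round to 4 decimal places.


d = sqrt(r1^2 + r2^2 - 2*r1*r2*cos(t2-t1))
d = sqrt(19^2 + 14^2 - 2*19*14*cos(0-330)) = 9.812

9.812


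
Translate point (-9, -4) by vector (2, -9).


Translation: (x+dx, y+dy) = (-9+2, -4+-9) = (-7, -13)

(-7, -13)


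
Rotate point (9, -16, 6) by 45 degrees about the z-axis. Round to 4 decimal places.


x' = 9*cos(45) - -16*sin(45) = 17.6777
y' = 9*sin(45) + -16*cos(45) = -4.9497
z' = 6

(17.6777, -4.9497, 6)


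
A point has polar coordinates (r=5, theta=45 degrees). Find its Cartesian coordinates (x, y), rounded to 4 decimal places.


x = 5 * cos(45) = 3.5355
y = 5 * sin(45) = 3.5355

(3.5355, 3.5355)


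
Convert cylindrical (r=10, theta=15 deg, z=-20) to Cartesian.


x = 10 * cos(15) = 9.6593
y = 10 * sin(15) = 2.5882
z = -20

(9.6593, 2.5882, -20)


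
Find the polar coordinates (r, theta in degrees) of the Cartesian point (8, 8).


r = sqrt(8^2 + 8^2) = 11.3137
theta = atan2(8, 8) = 45 degrees

r = 11.3137, theta = 45 degrees


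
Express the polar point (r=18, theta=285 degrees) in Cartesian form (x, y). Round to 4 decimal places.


x = 18 * cos(285) = 4.6587
y = 18 * sin(285) = -17.3867

(4.6587, -17.3867)


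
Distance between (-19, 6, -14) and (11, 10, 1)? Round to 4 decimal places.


d = sqrt((11--19)^2 + (10-6)^2 + (1--14)^2) = 33.7787

33.7787


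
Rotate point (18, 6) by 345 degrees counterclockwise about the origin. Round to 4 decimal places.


x' = 18*cos(345) - 6*sin(345) = 18.9396
y' = 18*sin(345) + 6*cos(345) = 1.1368

(18.9396, 1.1368)


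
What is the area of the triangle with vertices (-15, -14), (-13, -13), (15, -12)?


Area = |x1(y2-y3) + x2(y3-y1) + x3(y1-y2)| / 2
= |-15*(-13--12) + -13*(-12--14) + 15*(-14--13)| / 2
= 13

13


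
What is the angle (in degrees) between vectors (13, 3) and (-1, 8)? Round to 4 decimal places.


dot = 13*-1 + 3*8 = 11
|u| = 13.3417, |v| = 8.0623
cos(angle) = 0.1023
angle = 84.1304 degrees

84.1304 degrees


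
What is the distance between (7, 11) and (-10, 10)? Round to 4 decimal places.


d = sqrt((-10-7)^2 + (10-11)^2) = 17.0294

17.0294


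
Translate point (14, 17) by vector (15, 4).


Translation: (x+dx, y+dy) = (14+15, 17+4) = (29, 21)

(29, 21)


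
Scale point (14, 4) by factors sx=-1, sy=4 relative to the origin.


Scaling: (x*sx, y*sy) = (14*-1, 4*4) = (-14, 16)

(-14, 16)


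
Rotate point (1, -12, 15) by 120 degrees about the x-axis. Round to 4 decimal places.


x' = 1
y' = -12*cos(120) - 15*sin(120) = -6.9904
z' = -12*sin(120) + 15*cos(120) = -17.8923

(1, -6.9904, -17.8923)


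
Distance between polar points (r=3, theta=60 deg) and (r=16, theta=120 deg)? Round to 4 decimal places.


d = sqrt(r1^2 + r2^2 - 2*r1*r2*cos(t2-t1))
d = sqrt(3^2 + 16^2 - 2*3*16*cos(120-60)) = 14.7309

14.7309


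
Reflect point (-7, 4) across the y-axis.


Reflection across y-axis: (x, y) -> (-x, y)
(-7, 4) -> (7, 4)

(7, 4)


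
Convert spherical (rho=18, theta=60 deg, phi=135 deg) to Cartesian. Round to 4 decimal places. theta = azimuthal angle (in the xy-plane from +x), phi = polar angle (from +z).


x = 18 * sin(135) * cos(60) = 6.364
y = 18 * sin(135) * sin(60) = 11.0227
z = 18 * cos(135) = -12.7279

(6.364, 11.0227, -12.7279)


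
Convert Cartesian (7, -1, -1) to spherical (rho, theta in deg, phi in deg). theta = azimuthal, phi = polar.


rho = sqrt(7^2 + (-1)^2 + (-1)^2) = 7.1414
theta = atan2(-1, 7) = 351.8699 deg
phi = acos(-1/7.1414) = 98.0495 deg

rho = 7.1414, theta = 351.8699 deg, phi = 98.0495 deg


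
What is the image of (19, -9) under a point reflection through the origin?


Reflection through origin: (x, y) -> (-x, -y)
(19, -9) -> (-19, 9)

(-19, 9)


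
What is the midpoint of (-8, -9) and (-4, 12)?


Midpoint = ((-8+-4)/2, (-9+12)/2) = (-6, 1.5)

(-6, 1.5)


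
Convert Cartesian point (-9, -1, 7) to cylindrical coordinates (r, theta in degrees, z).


r = sqrt((-9)^2 + (-1)^2) = 9.0554
theta = atan2(-1, -9) = 186.3402 deg
z = 7

r = 9.0554, theta = 186.3402 deg, z = 7


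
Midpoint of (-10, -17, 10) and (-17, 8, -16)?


Midpoint = ((-10+-17)/2, (-17+8)/2, (10+-16)/2) = (-13.5, -4.5, -3)

(-13.5, -4.5, -3)


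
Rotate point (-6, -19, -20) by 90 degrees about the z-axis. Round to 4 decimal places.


x' = -6*cos(90) - -19*sin(90) = 19
y' = -6*sin(90) + -19*cos(90) = -6
z' = -20

(19, -6, -20)


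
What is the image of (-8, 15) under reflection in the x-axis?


Reflection across x-axis: (x, y) -> (x, -y)
(-8, 15) -> (-8, -15)

(-8, -15)


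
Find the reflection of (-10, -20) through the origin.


Reflection through origin: (x, y) -> (-x, -y)
(-10, -20) -> (10, 20)

(10, 20)


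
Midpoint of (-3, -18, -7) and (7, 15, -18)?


Midpoint = ((-3+7)/2, (-18+15)/2, (-7+-18)/2) = (2, -1.5, -12.5)

(2, -1.5, -12.5)


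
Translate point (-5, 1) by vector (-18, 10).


Translation: (x+dx, y+dy) = (-5+-18, 1+10) = (-23, 11)

(-23, 11)


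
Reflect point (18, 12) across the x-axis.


Reflection across x-axis: (x, y) -> (x, -y)
(18, 12) -> (18, -12)

(18, -12)


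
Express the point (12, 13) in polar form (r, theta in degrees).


r = sqrt(12^2 + 13^2) = 17.6918
theta = atan2(13, 12) = 47.2906 degrees

r = 17.6918, theta = 47.2906 degrees


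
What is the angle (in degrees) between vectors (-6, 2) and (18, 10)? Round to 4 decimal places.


dot = -6*18 + 2*10 = -88
|u| = 6.3246, |v| = 20.5913
cos(angle) = -0.6757
angle = 132.5104 degrees

132.5104 degrees


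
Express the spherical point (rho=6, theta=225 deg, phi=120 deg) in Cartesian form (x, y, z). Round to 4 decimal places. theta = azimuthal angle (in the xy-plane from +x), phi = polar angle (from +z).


x = 6 * sin(120) * cos(225) = -3.6742
y = 6 * sin(120) * sin(225) = -3.6742
z = 6 * cos(120) = -3

(-3.6742, -3.6742, -3)


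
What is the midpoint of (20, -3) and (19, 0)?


Midpoint = ((20+19)/2, (-3+0)/2) = (19.5, -1.5)

(19.5, -1.5)


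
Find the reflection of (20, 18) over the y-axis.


Reflection across y-axis: (x, y) -> (-x, y)
(20, 18) -> (-20, 18)

(-20, 18)


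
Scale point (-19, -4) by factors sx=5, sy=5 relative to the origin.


Scaling: (x*sx, y*sy) = (-19*5, -4*5) = (-95, -20)

(-95, -20)


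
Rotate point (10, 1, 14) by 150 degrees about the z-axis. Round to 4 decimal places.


x' = 10*cos(150) - 1*sin(150) = -9.1603
y' = 10*sin(150) + 1*cos(150) = 4.134
z' = 14

(-9.1603, 4.134, 14)


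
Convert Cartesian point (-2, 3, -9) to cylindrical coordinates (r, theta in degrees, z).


r = sqrt((-2)^2 + 3^2) = 3.6056
theta = atan2(3, -2) = 123.6901 deg
z = -9

r = 3.6056, theta = 123.6901 deg, z = -9


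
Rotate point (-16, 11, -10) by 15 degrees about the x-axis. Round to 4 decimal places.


x' = -16
y' = 11*cos(15) - -10*sin(15) = 13.2134
z' = 11*sin(15) + -10*cos(15) = -6.8122

(-16, 13.2134, -6.8122)


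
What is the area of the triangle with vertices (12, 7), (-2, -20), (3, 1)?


Area = |x1(y2-y3) + x2(y3-y1) + x3(y1-y2)| / 2
= |12*(-20-1) + -2*(1-7) + 3*(7--20)| / 2
= 79.5

79.5


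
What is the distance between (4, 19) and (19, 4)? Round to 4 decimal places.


d = sqrt((19-4)^2 + (4-19)^2) = 21.2132

21.2132


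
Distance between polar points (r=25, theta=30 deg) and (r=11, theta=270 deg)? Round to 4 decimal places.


d = sqrt(r1^2 + r2^2 - 2*r1*r2*cos(t2-t1))
d = sqrt(25^2 + 11^2 - 2*25*11*cos(270-30)) = 31.9531

31.9531


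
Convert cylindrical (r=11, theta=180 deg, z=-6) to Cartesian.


x = 11 * cos(180) = -11
y = 11 * sin(180) = 0
z = -6

(-11, 0, -6)


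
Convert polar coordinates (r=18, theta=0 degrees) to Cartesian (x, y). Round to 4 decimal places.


x = 18 * cos(0) = 18
y = 18 * sin(0) = 0

(18, 0)


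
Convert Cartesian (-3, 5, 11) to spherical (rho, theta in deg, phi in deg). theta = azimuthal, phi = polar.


rho = sqrt((-3)^2 + 5^2 + 11^2) = 12.4499
theta = atan2(5, -3) = 120.9638 deg
phi = acos(11/12.4499) = 27.9275 deg

rho = 12.4499, theta = 120.9638 deg, phi = 27.9275 deg


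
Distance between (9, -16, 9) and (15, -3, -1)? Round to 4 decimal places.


d = sqrt((15-9)^2 + (-3--16)^2 + (-1-9)^2) = 17.4642

17.4642


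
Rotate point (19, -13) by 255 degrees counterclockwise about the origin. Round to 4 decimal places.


x' = 19*cos(255) - -13*sin(255) = -17.4746
y' = 19*sin(255) + -13*cos(255) = -14.9879

(-17.4746, -14.9879)


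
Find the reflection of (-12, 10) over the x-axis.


Reflection across x-axis: (x, y) -> (x, -y)
(-12, 10) -> (-12, -10)

(-12, -10)


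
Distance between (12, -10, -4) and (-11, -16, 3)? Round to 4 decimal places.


d = sqrt((-11-12)^2 + (-16--10)^2 + (3--4)^2) = 24.779

24.779


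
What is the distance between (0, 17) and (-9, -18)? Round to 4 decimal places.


d = sqrt((-9-0)^2 + (-18-17)^2) = 36.1386

36.1386


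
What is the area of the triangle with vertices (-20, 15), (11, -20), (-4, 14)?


Area = |x1(y2-y3) + x2(y3-y1) + x3(y1-y2)| / 2
= |-20*(-20-14) + 11*(14-15) + -4*(15--20)| / 2
= 264.5

264.5


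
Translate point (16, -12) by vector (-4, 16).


Translation: (x+dx, y+dy) = (16+-4, -12+16) = (12, 4)

(12, 4)


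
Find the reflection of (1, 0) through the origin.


Reflection through origin: (x, y) -> (-x, -y)
(1, 0) -> (-1, 0)

(-1, 0)


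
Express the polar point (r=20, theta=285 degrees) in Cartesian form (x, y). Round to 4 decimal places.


x = 20 * cos(285) = 5.1764
y = 20 * sin(285) = -19.3185

(5.1764, -19.3185)


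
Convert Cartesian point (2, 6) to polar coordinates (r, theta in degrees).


r = sqrt(2^2 + 6^2) = 6.3246
theta = atan2(6, 2) = 71.5651 degrees

r = 6.3246, theta = 71.5651 degrees


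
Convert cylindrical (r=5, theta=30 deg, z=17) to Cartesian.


x = 5 * cos(30) = 4.3301
y = 5 * sin(30) = 2.5
z = 17

(4.3301, 2.5, 17)


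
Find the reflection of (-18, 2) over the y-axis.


Reflection across y-axis: (x, y) -> (-x, y)
(-18, 2) -> (18, 2)

(18, 2)


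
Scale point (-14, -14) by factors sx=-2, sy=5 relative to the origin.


Scaling: (x*sx, y*sy) = (-14*-2, -14*5) = (28, -70)

(28, -70)


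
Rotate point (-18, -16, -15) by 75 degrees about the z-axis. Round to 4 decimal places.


x' = -18*cos(75) - -16*sin(75) = 10.7961
y' = -18*sin(75) + -16*cos(75) = -21.5278
z' = -15

(10.7961, -21.5278, -15)


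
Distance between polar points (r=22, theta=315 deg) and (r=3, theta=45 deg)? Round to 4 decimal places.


d = sqrt(r1^2 + r2^2 - 2*r1*r2*cos(t2-t1))
d = sqrt(22^2 + 3^2 - 2*22*3*cos(45-315)) = 22.2036

22.2036


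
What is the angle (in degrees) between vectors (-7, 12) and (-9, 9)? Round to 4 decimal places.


dot = -7*-9 + 12*9 = 171
|u| = 13.8924, |v| = 12.7279
cos(angle) = 0.9671
angle = 14.7436 degrees

14.7436 degrees


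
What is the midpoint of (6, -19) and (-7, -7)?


Midpoint = ((6+-7)/2, (-19+-7)/2) = (-0.5, -13)

(-0.5, -13)


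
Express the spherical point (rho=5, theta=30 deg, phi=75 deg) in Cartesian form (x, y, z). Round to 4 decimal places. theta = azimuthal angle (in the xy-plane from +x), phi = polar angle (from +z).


x = 5 * sin(75) * cos(30) = 4.1826
y = 5 * sin(75) * sin(30) = 2.4148
z = 5 * cos(75) = 1.2941

(4.1826, 2.4148, 1.2941)


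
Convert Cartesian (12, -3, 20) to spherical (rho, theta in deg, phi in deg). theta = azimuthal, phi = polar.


rho = sqrt(12^2 + (-3)^2 + 20^2) = 23.516
theta = atan2(-3, 12) = 345.9638 deg
phi = acos(20/23.516) = 31.7354 deg

rho = 23.516, theta = 345.9638 deg, phi = 31.7354 deg


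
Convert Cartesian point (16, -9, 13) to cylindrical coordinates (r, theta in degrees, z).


r = sqrt(16^2 + (-9)^2) = 18.3576
theta = atan2(-9, 16) = 330.6422 deg
z = 13

r = 18.3576, theta = 330.6422 deg, z = 13


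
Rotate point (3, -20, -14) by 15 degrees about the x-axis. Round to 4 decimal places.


x' = 3
y' = -20*cos(15) - -14*sin(15) = -15.695
z' = -20*sin(15) + -14*cos(15) = -18.6993

(3, -15.695, -18.6993)


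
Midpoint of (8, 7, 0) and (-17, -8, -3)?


Midpoint = ((8+-17)/2, (7+-8)/2, (0+-3)/2) = (-4.5, -0.5, -1.5)

(-4.5, -0.5, -1.5)


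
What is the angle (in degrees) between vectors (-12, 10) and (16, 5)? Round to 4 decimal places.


dot = -12*16 + 10*5 = -142
|u| = 15.6205, |v| = 16.7631
cos(angle) = -0.5423
angle = 122.8404 degrees

122.8404 degrees


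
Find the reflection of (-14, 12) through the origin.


Reflection through origin: (x, y) -> (-x, -y)
(-14, 12) -> (14, -12)

(14, -12)


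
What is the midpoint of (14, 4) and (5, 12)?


Midpoint = ((14+5)/2, (4+12)/2) = (9.5, 8)

(9.5, 8)


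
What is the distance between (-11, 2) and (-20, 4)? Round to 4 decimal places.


d = sqrt((-20--11)^2 + (4-2)^2) = 9.2195

9.2195


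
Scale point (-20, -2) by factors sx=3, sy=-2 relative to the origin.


Scaling: (x*sx, y*sy) = (-20*3, -2*-2) = (-60, 4)

(-60, 4)


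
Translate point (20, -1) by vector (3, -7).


Translation: (x+dx, y+dy) = (20+3, -1+-7) = (23, -8)

(23, -8)


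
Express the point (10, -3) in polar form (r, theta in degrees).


r = sqrt(10^2 + (-3)^2) = 10.4403
theta = atan2(-3, 10) = 343.3008 degrees

r = 10.4403, theta = 343.3008 degrees


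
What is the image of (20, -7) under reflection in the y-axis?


Reflection across y-axis: (x, y) -> (-x, y)
(20, -7) -> (-20, -7)

(-20, -7)


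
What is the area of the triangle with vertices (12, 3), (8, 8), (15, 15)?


Area = |x1(y2-y3) + x2(y3-y1) + x3(y1-y2)| / 2
= |12*(8-15) + 8*(15-3) + 15*(3-8)| / 2
= 31.5

31.5


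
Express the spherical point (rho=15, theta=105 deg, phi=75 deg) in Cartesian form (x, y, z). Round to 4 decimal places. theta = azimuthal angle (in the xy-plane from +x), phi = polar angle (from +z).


x = 15 * sin(75) * cos(105) = -3.75
y = 15 * sin(75) * sin(105) = 13.9952
z = 15 * cos(75) = 3.8823

(-3.75, 13.9952, 3.8823)


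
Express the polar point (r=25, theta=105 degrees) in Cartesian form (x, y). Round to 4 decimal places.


x = 25 * cos(105) = -6.4705
y = 25 * sin(105) = 24.1481

(-6.4705, 24.1481)


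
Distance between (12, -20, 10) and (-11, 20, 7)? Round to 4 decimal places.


d = sqrt((-11-12)^2 + (20--20)^2 + (7-10)^2) = 46.2385

46.2385


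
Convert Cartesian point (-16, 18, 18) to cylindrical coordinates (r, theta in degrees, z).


r = sqrt((-16)^2 + 18^2) = 24.0832
theta = atan2(18, -16) = 131.6335 deg
z = 18

r = 24.0832, theta = 131.6335 deg, z = 18


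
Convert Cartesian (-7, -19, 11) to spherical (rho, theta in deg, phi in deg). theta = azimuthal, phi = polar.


rho = sqrt((-7)^2 + (-19)^2 + 11^2) = 23.0434
theta = atan2(-19, -7) = 249.7751 deg
phi = acos(11/23.0434) = 61.4869 deg

rho = 23.0434, theta = 249.7751 deg, phi = 61.4869 deg


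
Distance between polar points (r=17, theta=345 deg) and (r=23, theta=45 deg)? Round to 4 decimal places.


d = sqrt(r1^2 + r2^2 - 2*r1*r2*cos(t2-t1))
d = sqrt(17^2 + 23^2 - 2*17*23*cos(45-345)) = 20.664

20.664


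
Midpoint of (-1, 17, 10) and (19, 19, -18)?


Midpoint = ((-1+19)/2, (17+19)/2, (10+-18)/2) = (9, 18, -4)

(9, 18, -4)


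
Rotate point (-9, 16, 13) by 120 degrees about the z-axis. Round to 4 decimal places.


x' = -9*cos(120) - 16*sin(120) = -9.3564
y' = -9*sin(120) + 16*cos(120) = -15.7942
z' = 13

(-9.3564, -15.7942, 13)


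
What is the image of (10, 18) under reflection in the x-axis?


Reflection across x-axis: (x, y) -> (x, -y)
(10, 18) -> (10, -18)

(10, -18)


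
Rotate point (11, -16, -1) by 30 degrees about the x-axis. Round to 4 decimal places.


x' = 11
y' = -16*cos(30) - -1*sin(30) = -13.3564
z' = -16*sin(30) + -1*cos(30) = -8.866

(11, -13.3564, -8.866)


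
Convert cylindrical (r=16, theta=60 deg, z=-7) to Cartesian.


x = 16 * cos(60) = 8
y = 16 * sin(60) = 13.8564
z = -7

(8, 13.8564, -7)


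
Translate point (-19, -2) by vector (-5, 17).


Translation: (x+dx, y+dy) = (-19+-5, -2+17) = (-24, 15)

(-24, 15)


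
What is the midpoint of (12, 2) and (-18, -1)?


Midpoint = ((12+-18)/2, (2+-1)/2) = (-3, 0.5)

(-3, 0.5)


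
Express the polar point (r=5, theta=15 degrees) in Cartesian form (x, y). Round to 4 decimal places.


x = 5 * cos(15) = 4.8296
y = 5 * sin(15) = 1.2941

(4.8296, 1.2941)


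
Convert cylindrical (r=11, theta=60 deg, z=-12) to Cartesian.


x = 11 * cos(60) = 5.5
y = 11 * sin(60) = 9.5263
z = -12

(5.5, 9.5263, -12)


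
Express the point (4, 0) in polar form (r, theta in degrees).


r = sqrt(4^2 + 0^2) = 4
theta = atan2(0, 4) = 0 degrees

r = 4, theta = 0 degrees


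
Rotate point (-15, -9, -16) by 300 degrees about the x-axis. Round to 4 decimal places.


x' = -15
y' = -9*cos(300) - -16*sin(300) = -18.3564
z' = -9*sin(300) + -16*cos(300) = -0.2058

(-15, -18.3564, -0.2058)


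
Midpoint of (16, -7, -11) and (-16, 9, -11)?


Midpoint = ((16+-16)/2, (-7+9)/2, (-11+-11)/2) = (0, 1, -11)

(0, 1, -11)


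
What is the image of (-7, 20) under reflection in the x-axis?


Reflection across x-axis: (x, y) -> (x, -y)
(-7, 20) -> (-7, -20)

(-7, -20)


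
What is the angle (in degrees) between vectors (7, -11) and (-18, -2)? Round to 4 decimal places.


dot = 7*-18 + -11*-2 = -104
|u| = 13.0384, |v| = 18.1108
cos(angle) = -0.4404
angle = 116.131 degrees

116.131 degrees


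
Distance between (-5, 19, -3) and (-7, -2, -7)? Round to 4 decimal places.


d = sqrt((-7--5)^2 + (-2-19)^2 + (-7--3)^2) = 21.4709

21.4709


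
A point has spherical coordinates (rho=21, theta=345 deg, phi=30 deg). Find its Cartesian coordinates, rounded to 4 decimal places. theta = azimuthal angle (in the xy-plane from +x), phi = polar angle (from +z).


x = 21 * sin(30) * cos(345) = 10.1422
y = 21 * sin(30) * sin(345) = -2.7176
z = 21 * cos(30) = 18.1865

(10.1422, -2.7176, 18.1865)


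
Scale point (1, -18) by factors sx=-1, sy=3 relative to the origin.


Scaling: (x*sx, y*sy) = (1*-1, -18*3) = (-1, -54)

(-1, -54)


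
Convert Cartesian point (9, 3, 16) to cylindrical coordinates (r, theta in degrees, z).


r = sqrt(9^2 + 3^2) = 9.4868
theta = atan2(3, 9) = 18.4349 deg
z = 16

r = 9.4868, theta = 18.4349 deg, z = 16


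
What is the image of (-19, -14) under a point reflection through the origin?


Reflection through origin: (x, y) -> (-x, -y)
(-19, -14) -> (19, 14)

(19, 14)


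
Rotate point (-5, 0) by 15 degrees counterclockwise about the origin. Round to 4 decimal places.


x' = -5*cos(15) - 0*sin(15) = -4.8296
y' = -5*sin(15) + 0*cos(15) = -1.2941

(-4.8296, -1.2941)


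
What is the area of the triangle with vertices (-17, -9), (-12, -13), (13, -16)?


Area = |x1(y2-y3) + x2(y3-y1) + x3(y1-y2)| / 2
= |-17*(-13--16) + -12*(-16--9) + 13*(-9--13)| / 2
= 42.5

42.5


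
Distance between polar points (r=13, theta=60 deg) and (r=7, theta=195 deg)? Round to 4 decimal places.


d = sqrt(r1^2 + r2^2 - 2*r1*r2*cos(t2-t1))
d = sqrt(13^2 + 7^2 - 2*13*7*cos(195-60)) = 18.6197

18.6197


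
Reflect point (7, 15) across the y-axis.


Reflection across y-axis: (x, y) -> (-x, y)
(7, 15) -> (-7, 15)

(-7, 15)


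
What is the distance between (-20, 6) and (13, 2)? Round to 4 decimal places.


d = sqrt((13--20)^2 + (2-6)^2) = 33.2415

33.2415


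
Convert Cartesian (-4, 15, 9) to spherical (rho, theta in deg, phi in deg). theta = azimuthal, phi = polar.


rho = sqrt((-4)^2 + 15^2 + 9^2) = 17.9444
theta = atan2(15, -4) = 104.9314 deg
phi = acos(9/17.9444) = 59.8974 deg

rho = 17.9444, theta = 104.9314 deg, phi = 59.8974 deg


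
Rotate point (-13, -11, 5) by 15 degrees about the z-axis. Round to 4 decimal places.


x' = -13*cos(15) - -11*sin(15) = -9.71
y' = -13*sin(15) + -11*cos(15) = -13.9898
z' = 5

(-9.71, -13.9898, 5)


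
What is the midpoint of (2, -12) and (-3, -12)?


Midpoint = ((2+-3)/2, (-12+-12)/2) = (-0.5, -12)

(-0.5, -12)


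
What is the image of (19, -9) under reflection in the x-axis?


Reflection across x-axis: (x, y) -> (x, -y)
(19, -9) -> (19, 9)

(19, 9)


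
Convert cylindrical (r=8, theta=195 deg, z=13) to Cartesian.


x = 8 * cos(195) = -7.7274
y = 8 * sin(195) = -2.0706
z = 13

(-7.7274, -2.0706, 13)


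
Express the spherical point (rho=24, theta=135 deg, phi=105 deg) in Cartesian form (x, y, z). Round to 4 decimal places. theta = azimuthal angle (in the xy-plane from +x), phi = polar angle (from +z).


x = 24 * sin(105) * cos(135) = -16.3923
y = 24 * sin(105) * sin(135) = 16.3923
z = 24 * cos(105) = -6.2117

(-16.3923, 16.3923, -6.2117)


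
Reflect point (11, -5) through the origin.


Reflection through origin: (x, y) -> (-x, -y)
(11, -5) -> (-11, 5)

(-11, 5)


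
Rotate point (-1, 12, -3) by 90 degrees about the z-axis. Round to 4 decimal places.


x' = -1*cos(90) - 12*sin(90) = -12
y' = -1*sin(90) + 12*cos(90) = -1
z' = -3

(-12, -1, -3)


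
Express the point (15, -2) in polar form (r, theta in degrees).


r = sqrt(15^2 + (-2)^2) = 15.1327
theta = atan2(-2, 15) = 352.4054 degrees

r = 15.1327, theta = 352.4054 degrees


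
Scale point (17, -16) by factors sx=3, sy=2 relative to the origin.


Scaling: (x*sx, y*sy) = (17*3, -16*2) = (51, -32)

(51, -32)


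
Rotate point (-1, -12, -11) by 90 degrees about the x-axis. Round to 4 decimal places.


x' = -1
y' = -12*cos(90) - -11*sin(90) = 11
z' = -12*sin(90) + -11*cos(90) = -12

(-1, 11, -12)


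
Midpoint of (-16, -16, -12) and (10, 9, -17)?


Midpoint = ((-16+10)/2, (-16+9)/2, (-12+-17)/2) = (-3, -3.5, -14.5)

(-3, -3.5, -14.5)


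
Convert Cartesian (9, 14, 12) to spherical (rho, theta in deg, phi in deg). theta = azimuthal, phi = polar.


rho = sqrt(9^2 + 14^2 + 12^2) = 20.5183
theta = atan2(14, 9) = 57.2648 deg
phi = acos(12/20.5183) = 54.208 deg

rho = 20.5183, theta = 57.2648 deg, phi = 54.208 deg


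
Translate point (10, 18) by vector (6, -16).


Translation: (x+dx, y+dy) = (10+6, 18+-16) = (16, 2)

(16, 2)


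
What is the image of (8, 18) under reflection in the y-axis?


Reflection across y-axis: (x, y) -> (-x, y)
(8, 18) -> (-8, 18)

(-8, 18)


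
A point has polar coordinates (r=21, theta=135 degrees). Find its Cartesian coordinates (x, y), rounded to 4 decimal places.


x = 21 * cos(135) = -14.8492
y = 21 * sin(135) = 14.8492

(-14.8492, 14.8492)


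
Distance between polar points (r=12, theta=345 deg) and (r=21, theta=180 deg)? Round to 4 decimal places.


d = sqrt(r1^2 + r2^2 - 2*r1*r2*cos(t2-t1))
d = sqrt(12^2 + 21^2 - 2*12*21*cos(180-345)) = 32.7388

32.7388


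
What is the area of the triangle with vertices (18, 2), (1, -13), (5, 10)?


Area = |x1(y2-y3) + x2(y3-y1) + x3(y1-y2)| / 2
= |18*(-13-10) + 1*(10-2) + 5*(2--13)| / 2
= 165.5

165.5


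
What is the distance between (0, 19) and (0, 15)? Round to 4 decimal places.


d = sqrt((0-0)^2 + (15-19)^2) = 4

4


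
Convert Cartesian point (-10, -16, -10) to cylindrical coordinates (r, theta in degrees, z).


r = sqrt((-10)^2 + (-16)^2) = 18.868
theta = atan2(-16, -10) = 237.9946 deg
z = -10

r = 18.868, theta = 237.9946 deg, z = -10


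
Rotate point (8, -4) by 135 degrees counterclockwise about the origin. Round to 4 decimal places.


x' = 8*cos(135) - -4*sin(135) = -2.8284
y' = 8*sin(135) + -4*cos(135) = 8.4853

(-2.8284, 8.4853)


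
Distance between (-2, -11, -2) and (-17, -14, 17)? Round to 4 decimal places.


d = sqrt((-17--2)^2 + (-14--11)^2 + (17--2)^2) = 24.3926

24.3926


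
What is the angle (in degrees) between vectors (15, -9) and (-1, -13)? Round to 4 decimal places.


dot = 15*-1 + -9*-13 = 102
|u| = 17.4929, |v| = 13.0384
cos(angle) = 0.4472
angle = 63.4349 degrees

63.4349 degrees


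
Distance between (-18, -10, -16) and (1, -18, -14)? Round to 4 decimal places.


d = sqrt((1--18)^2 + (-18--10)^2 + (-14--16)^2) = 20.7123

20.7123


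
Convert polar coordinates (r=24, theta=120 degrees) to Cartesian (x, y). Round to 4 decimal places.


x = 24 * cos(120) = -12
y = 24 * sin(120) = 20.7846

(-12, 20.7846)


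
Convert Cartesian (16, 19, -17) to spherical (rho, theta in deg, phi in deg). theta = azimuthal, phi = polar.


rho = sqrt(16^2 + 19^2 + (-17)^2) = 30.0998
theta = atan2(19, 16) = 49.8991 deg
phi = acos(-17/30.0998) = 124.3875 deg

rho = 30.0998, theta = 49.8991 deg, phi = 124.3875 deg


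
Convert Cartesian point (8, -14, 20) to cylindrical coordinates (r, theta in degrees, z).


r = sqrt(8^2 + (-14)^2) = 16.1245
theta = atan2(-14, 8) = 299.7449 deg
z = 20

r = 16.1245, theta = 299.7449 deg, z = 20


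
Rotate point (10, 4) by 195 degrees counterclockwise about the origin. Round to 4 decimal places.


x' = 10*cos(195) - 4*sin(195) = -8.624
y' = 10*sin(195) + 4*cos(195) = -6.4519

(-8.624, -6.4519)


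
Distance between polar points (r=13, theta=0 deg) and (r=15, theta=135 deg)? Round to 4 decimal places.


d = sqrt(r1^2 + r2^2 - 2*r1*r2*cos(t2-t1))
d = sqrt(13^2 + 15^2 - 2*13*15*cos(135-0)) = 25.8799

25.8799


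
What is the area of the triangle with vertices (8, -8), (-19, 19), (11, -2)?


Area = |x1(y2-y3) + x2(y3-y1) + x3(y1-y2)| / 2
= |8*(19--2) + -19*(-2--8) + 11*(-8-19)| / 2
= 121.5

121.5


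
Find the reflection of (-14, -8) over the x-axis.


Reflection across x-axis: (x, y) -> (x, -y)
(-14, -8) -> (-14, 8)

(-14, 8)


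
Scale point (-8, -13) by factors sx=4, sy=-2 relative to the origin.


Scaling: (x*sx, y*sy) = (-8*4, -13*-2) = (-32, 26)

(-32, 26)


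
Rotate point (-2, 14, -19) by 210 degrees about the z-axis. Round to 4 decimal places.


x' = -2*cos(210) - 14*sin(210) = 8.7321
y' = -2*sin(210) + 14*cos(210) = -11.1244
z' = -19

(8.7321, -11.1244, -19)


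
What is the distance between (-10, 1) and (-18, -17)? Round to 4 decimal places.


d = sqrt((-18--10)^2 + (-17-1)^2) = 19.6977

19.6977


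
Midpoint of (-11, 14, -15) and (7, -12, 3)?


Midpoint = ((-11+7)/2, (14+-12)/2, (-15+3)/2) = (-2, 1, -6)

(-2, 1, -6)


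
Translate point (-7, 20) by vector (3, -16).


Translation: (x+dx, y+dy) = (-7+3, 20+-16) = (-4, 4)

(-4, 4)


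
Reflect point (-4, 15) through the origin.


Reflection through origin: (x, y) -> (-x, -y)
(-4, 15) -> (4, -15)

(4, -15)


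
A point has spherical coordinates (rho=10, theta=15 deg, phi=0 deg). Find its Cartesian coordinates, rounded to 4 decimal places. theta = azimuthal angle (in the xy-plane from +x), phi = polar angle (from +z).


x = 10 * sin(0) * cos(15) = 0
y = 10 * sin(0) * sin(15) = 0
z = 10 * cos(0) = 10

(0, 0, 10)


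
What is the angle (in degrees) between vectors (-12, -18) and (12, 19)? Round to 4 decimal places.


dot = -12*12 + -18*19 = -486
|u| = 21.6333, |v| = 22.4722
cos(angle) = -0.9997
angle = 178.5856 degrees

178.5856 degrees


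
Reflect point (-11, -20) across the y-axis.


Reflection across y-axis: (x, y) -> (-x, y)
(-11, -20) -> (11, -20)

(11, -20)


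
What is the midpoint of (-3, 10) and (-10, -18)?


Midpoint = ((-3+-10)/2, (10+-18)/2) = (-6.5, -4)

(-6.5, -4)


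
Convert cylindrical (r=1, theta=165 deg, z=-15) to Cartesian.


x = 1 * cos(165) = -0.9659
y = 1 * sin(165) = 0.2588
z = -15

(-0.9659, 0.2588, -15)


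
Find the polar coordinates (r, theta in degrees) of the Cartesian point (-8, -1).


r = sqrt((-8)^2 + (-1)^2) = 8.0623
theta = atan2(-1, -8) = 187.125 degrees

r = 8.0623, theta = 187.125 degrees


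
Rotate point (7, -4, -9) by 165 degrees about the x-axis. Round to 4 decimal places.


x' = 7
y' = -4*cos(165) - -9*sin(165) = 6.1931
z' = -4*sin(165) + -9*cos(165) = 7.6581

(7, 6.1931, 7.6581)


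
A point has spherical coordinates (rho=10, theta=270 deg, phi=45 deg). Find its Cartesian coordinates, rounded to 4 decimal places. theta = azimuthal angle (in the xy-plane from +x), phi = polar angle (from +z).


x = 10 * sin(45) * cos(270) = 0
y = 10 * sin(45) * sin(270) = -7.0711
z = 10 * cos(45) = 7.0711

(0, -7.0711, 7.0711)


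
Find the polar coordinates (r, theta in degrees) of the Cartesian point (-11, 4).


r = sqrt((-11)^2 + 4^2) = 11.7047
theta = atan2(4, -11) = 160.0169 degrees

r = 11.7047, theta = 160.0169 degrees


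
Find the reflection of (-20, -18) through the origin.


Reflection through origin: (x, y) -> (-x, -y)
(-20, -18) -> (20, 18)

(20, 18)


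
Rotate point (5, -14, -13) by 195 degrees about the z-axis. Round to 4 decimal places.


x' = 5*cos(195) - -14*sin(195) = -8.4531
y' = 5*sin(195) + -14*cos(195) = 12.2289
z' = -13

(-8.4531, 12.2289, -13)


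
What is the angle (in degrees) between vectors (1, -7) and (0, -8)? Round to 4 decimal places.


dot = 1*0 + -7*-8 = 56
|u| = 7.0711, |v| = 8
cos(angle) = 0.9899
angle = 8.1301 degrees

8.1301 degrees


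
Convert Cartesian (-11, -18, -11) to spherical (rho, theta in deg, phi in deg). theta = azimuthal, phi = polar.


rho = sqrt((-11)^2 + (-18)^2 + (-11)^2) = 23.7908
theta = atan2(-18, -11) = 238.5704 deg
phi = acos(-11/23.7908) = 117.5398 deg

rho = 23.7908, theta = 238.5704 deg, phi = 117.5398 deg


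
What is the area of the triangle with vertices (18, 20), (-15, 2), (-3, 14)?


Area = |x1(y2-y3) + x2(y3-y1) + x3(y1-y2)| / 2
= |18*(2-14) + -15*(14-20) + -3*(20-2)| / 2
= 90

90


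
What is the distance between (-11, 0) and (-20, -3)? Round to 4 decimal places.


d = sqrt((-20--11)^2 + (-3-0)^2) = 9.4868

9.4868


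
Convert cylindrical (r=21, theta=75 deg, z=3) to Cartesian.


x = 21 * cos(75) = 5.4352
y = 21 * sin(75) = 20.2844
z = 3

(5.4352, 20.2844, 3)


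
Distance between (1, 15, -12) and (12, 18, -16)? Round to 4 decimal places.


d = sqrt((12-1)^2 + (18-15)^2 + (-16--12)^2) = 12.083

12.083


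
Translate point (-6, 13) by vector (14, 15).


Translation: (x+dx, y+dy) = (-6+14, 13+15) = (8, 28)

(8, 28)


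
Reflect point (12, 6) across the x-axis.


Reflection across x-axis: (x, y) -> (x, -y)
(12, 6) -> (12, -6)

(12, -6)


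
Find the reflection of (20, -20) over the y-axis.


Reflection across y-axis: (x, y) -> (-x, y)
(20, -20) -> (-20, -20)

(-20, -20)


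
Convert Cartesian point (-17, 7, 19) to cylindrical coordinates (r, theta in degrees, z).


r = sqrt((-17)^2 + 7^2) = 18.3848
theta = atan2(7, -17) = 157.6199 deg
z = 19

r = 18.3848, theta = 157.6199 deg, z = 19


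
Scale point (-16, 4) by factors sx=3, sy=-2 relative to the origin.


Scaling: (x*sx, y*sy) = (-16*3, 4*-2) = (-48, -8)

(-48, -8)


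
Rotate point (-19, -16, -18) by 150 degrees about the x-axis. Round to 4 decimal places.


x' = -19
y' = -16*cos(150) - -18*sin(150) = 22.8564
z' = -16*sin(150) + -18*cos(150) = 7.5885

(-19, 22.8564, 7.5885)


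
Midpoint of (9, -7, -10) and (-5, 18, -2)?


Midpoint = ((9+-5)/2, (-7+18)/2, (-10+-2)/2) = (2, 5.5, -6)

(2, 5.5, -6)


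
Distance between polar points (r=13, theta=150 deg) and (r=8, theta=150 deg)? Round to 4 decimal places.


d = sqrt(r1^2 + r2^2 - 2*r1*r2*cos(t2-t1))
d = sqrt(13^2 + 8^2 - 2*13*8*cos(150-150)) = 5

5


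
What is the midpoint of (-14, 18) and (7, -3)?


Midpoint = ((-14+7)/2, (18+-3)/2) = (-3.5, 7.5)

(-3.5, 7.5)


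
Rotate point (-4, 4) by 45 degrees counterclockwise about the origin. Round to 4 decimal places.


x' = -4*cos(45) - 4*sin(45) = -5.6569
y' = -4*sin(45) + 4*cos(45) = 0

(-5.6569, 0)


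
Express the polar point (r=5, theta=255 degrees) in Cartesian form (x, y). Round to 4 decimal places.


x = 5 * cos(255) = -1.2941
y = 5 * sin(255) = -4.8296

(-1.2941, -4.8296)


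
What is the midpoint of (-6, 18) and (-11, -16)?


Midpoint = ((-6+-11)/2, (18+-16)/2) = (-8.5, 1)

(-8.5, 1)


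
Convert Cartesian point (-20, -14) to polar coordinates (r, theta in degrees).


r = sqrt((-20)^2 + (-14)^2) = 24.4131
theta = atan2(-14, -20) = 214.992 degrees

r = 24.4131, theta = 214.992 degrees


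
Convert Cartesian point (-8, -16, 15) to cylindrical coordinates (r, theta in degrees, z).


r = sqrt((-8)^2 + (-16)^2) = 17.8885
theta = atan2(-16, -8) = 243.4349 deg
z = 15

r = 17.8885, theta = 243.4349 deg, z = 15


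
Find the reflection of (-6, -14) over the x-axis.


Reflection across x-axis: (x, y) -> (x, -y)
(-6, -14) -> (-6, 14)

(-6, 14)


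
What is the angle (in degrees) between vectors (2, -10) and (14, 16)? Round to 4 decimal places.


dot = 2*14 + -10*16 = -132
|u| = 10.198, |v| = 21.2603
cos(angle) = -0.6088
angle = 127.5041 degrees

127.5041 degrees


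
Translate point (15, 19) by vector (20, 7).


Translation: (x+dx, y+dy) = (15+20, 19+7) = (35, 26)

(35, 26)


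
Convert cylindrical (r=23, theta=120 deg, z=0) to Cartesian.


x = 23 * cos(120) = -11.5
y = 23 * sin(120) = 19.9186
z = 0

(-11.5, 19.9186, 0)


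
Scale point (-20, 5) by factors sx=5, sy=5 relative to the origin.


Scaling: (x*sx, y*sy) = (-20*5, 5*5) = (-100, 25)

(-100, 25)


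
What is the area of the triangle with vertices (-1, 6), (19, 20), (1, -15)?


Area = |x1(y2-y3) + x2(y3-y1) + x3(y1-y2)| / 2
= |-1*(20--15) + 19*(-15-6) + 1*(6-20)| / 2
= 224

224


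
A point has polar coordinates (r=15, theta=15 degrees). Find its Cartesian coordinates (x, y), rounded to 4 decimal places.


x = 15 * cos(15) = 14.4889
y = 15 * sin(15) = 3.8823

(14.4889, 3.8823)


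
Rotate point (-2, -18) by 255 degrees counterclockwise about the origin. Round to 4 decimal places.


x' = -2*cos(255) - -18*sin(255) = -16.869
y' = -2*sin(255) + -18*cos(255) = 6.5906

(-16.869, 6.5906)


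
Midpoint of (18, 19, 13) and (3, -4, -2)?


Midpoint = ((18+3)/2, (19+-4)/2, (13+-2)/2) = (10.5, 7.5, 5.5)

(10.5, 7.5, 5.5)
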